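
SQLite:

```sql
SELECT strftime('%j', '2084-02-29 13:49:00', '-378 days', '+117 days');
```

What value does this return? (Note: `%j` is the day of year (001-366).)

164

First apply '-378 days', '+117 days': 2084-02-29 13:49:00 → 2083-06-13 13:49:00.
Day-of-year for 2083-06-13: days since 2083-01-01 inclusive = 164, zero-padded to 164.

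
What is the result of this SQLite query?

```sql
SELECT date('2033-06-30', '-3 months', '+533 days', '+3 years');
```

2037-09-14

Adding -3 months to 2033-06-30 gives 2033-03-30.
Applying '+533 days' to 2033-03-30: counting 533 days forward gives 2034-09-14.
Adding +3 years to 2034-09-14 gives 2037-09-14.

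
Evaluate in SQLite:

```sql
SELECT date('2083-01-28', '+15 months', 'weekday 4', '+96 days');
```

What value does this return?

2084-08-08

Adding +15 months to 2083-01-28 gives 2084-04-28.
`weekday 4` advances to the next Thursday; 2084-04-28 is a Friday, so it moves forward to 2084-05-04.
Applying '+96 days' to 2084-05-04: counting 96 days forward gives 2084-08-08.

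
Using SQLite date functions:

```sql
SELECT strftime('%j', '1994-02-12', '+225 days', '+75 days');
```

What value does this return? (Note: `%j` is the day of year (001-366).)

First apply '+225 days', '+75 days': 1994-02-12 → 1994-12-09.
Day-of-year for 1994-12-09: days since 1994-01-01 inclusive = 343, zero-padded to 343.

343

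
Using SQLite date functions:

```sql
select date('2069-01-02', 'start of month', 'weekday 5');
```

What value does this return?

2069-01-04

`start of month` rewinds 2069-01-02 to 2069-01-01.
`weekday 5` advances to the next Friday; 2069-01-01 is a Tuesday, so it moves forward to 2069-01-04.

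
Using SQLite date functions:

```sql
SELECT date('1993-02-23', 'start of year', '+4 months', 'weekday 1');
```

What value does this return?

1993-05-03

`start of year` rewinds 1993-02-23 to 1993-01-01.
Adding +4 months to 1993-01-01 gives 1993-05-01.
`weekday 1` advances to the next Monday; 1993-05-01 is a Saturday, so it moves forward to 1993-05-03.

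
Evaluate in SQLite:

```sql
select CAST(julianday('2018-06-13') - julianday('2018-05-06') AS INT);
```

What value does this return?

25 days remain in May 2018 after the 6th (31 − 6).
Then 13 days into June 2018.
Total: 25 + 13 = 38.

38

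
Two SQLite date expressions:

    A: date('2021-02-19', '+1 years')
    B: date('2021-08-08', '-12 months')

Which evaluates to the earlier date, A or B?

B

A = 2022-02-19.
B = 2020-08-08.
B is earlier.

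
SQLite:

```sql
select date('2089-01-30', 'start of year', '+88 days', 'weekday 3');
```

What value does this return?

2089-03-30

`start of year` rewinds 2089-01-30 to 2089-01-01.
Applying '+88 days' to 2089-01-01: counting 88 days forward gives 2089-03-30.
`weekday 3` advances to the next Wednesday; 2089-03-30 is already a Wednesday, so it stays at 2089-03-30.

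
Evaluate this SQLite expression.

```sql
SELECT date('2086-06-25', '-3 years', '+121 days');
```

2083-10-24

Adding -3 years to 2086-06-25 gives 2083-06-25.
Applying '+121 days' to 2083-06-25: counting 121 days forward gives 2083-10-24.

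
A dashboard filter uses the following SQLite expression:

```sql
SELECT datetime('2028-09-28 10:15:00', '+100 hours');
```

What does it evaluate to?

2028-10-02 14:15:00

+100 hours from 2028-09-28 10:15:00 is 2028-10-02 14:15:00 (crosses midnight).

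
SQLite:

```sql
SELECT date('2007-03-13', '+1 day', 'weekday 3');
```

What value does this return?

Advancing 1 more day within March lands on 2007-03-14.
`weekday 3` advances to the next Wednesday; 2007-03-14 is already a Wednesday, so it stays at 2007-03-14.

2007-03-14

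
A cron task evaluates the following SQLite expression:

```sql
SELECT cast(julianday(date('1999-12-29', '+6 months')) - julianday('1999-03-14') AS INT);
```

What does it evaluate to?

473

Adding +6 months to 1999-12-29 gives 2000-06-29.
17 days remain in March 1999 after the 14th (31 − 14).
Full months from April 1999 through May 2000 contribute their day counts.
Then 29 days into June 2000.
Total: 17 + 30 + 31 + 30 + 31 + 31 + 30 + 31 + 30 + 31 + 31 + 29 + 31 + 30 + 31 + 29 = 473.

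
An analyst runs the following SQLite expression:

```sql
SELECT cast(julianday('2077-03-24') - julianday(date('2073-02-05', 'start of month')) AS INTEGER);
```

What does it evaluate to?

`start of month` rewinds 2073-02-05 to 2073-02-01.
27 days remain in February 2073 after the 1st (28 − 1).
Full months from March 2073 through February 2077 contribute their day counts.
Then 24 days into March 2077.
Total: 27 + 31 + 30 + 31 + 30 + 31 + 31 + 30 + 31 + 30 + 31 + 31 + 28 + 31 + 30 + 31 + 30 + 31 + 31 + 30 + 31 + 30 + 31 + 31 + 28 + 31 + 30 + 31 + 30 + 31 + 31 + 30 + 31 + 30 + 31 + 31 + 29 + 31 + 30 + 31 + 30 + 31 + 31 + 30 + 31 + 30 + 31 + 31 + 28 + 24 = 1512.

1512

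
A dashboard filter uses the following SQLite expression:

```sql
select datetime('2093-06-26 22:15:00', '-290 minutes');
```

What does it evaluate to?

2093-06-26 17:25:00

290 minutes = 4h 50m; -290 minutes from 2093-06-26 22:15:00 is 2093-06-26 17:25:00.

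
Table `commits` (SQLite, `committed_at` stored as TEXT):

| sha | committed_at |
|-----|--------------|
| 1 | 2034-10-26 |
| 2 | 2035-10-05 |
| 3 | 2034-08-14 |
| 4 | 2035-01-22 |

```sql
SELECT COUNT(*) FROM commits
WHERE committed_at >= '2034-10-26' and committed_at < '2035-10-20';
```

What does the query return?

3

Rows in [2034-10-26, 2035-10-20): 2034-10-26, 2035-10-05, 2035-01-22 → 3 rows.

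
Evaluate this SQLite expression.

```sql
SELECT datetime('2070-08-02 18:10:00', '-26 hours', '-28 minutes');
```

2070-08-01 15:42:00

-26 hours from 2070-08-02 18:10:00 is 2070-08-01 16:10:00 (crosses midnight).
-28 minutes from 2070-08-01 16:10:00 is 2070-08-01 15:42:00.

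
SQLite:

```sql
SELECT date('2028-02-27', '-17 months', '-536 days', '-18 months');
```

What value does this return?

Adding -17 months to 2028-02-27 gives 2026-09-27.
Applying '-536 days' to 2026-09-27: counting 536 days back gives 2025-04-09.
Adding -18 months to 2025-04-09 gives 2023-10-09.

2023-10-09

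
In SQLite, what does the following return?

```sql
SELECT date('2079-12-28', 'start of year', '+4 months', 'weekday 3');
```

`start of year` rewinds 2079-12-28 to 2079-01-01.
Adding +4 months to 2079-01-01 gives 2079-05-01.
`weekday 3` advances to the next Wednesday; 2079-05-01 is a Monday, so it moves forward to 2079-05-03.

2079-05-03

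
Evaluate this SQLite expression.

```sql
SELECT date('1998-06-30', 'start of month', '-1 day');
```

`start of month` rewinds 1998-06-30 to 1998-06-01.
Going back 1 day from 1998-06-01 reaches 1998-05-31 (last day of May, 31 days).

1998-05-31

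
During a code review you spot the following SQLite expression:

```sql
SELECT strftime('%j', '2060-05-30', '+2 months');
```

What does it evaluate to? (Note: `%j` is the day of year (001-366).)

212

First apply '+2 months': 2060-05-30 → 2060-07-30.
Day-of-year for 2060-07-30: days since 2060-01-01 inclusive = 212, zero-padded to 212.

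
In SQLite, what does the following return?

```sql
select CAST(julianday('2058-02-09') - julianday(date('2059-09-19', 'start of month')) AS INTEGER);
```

-569

`start of month` rewinds 2059-09-19 to 2059-09-01.
19 days remain in February 2058 after the 9th (28 − 9).
Full months from March 2058 through August 2059 contribute their day counts.
Then 1 day into September 2059.
Total: 19 + 31 + 30 + 31 + 30 + 31 + 31 + 30 + 31 + 30 + 31 + 31 + 28 + 31 + 30 + 31 + 30 + 31 + 31 + 1 = 569.
The subtraction is earlier − later, so the result is −569 → -569.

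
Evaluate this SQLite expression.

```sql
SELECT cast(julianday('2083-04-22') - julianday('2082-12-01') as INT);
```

142

30 days remain in December 2082 after the 1st (31 − 1).
January 2083: 31 days.
February 2083: 28 days.
March 2083: 31 days.
Then 22 days into April 2083.
Total: 30 + 31 + 28 + 31 + 22 = 142.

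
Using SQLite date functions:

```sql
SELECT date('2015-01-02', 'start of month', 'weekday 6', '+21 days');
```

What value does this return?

`start of month` rewinds 2015-01-02 to 2015-01-01.
`weekday 6` advances to the next Saturday; 2015-01-01 is a Thursday, so it moves forward to 2015-01-03.
Advancing 21 more days within January lands on 2015-01-24.

2015-01-24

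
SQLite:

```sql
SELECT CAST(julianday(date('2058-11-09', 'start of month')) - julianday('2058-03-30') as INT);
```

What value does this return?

216

`start of month` rewinds 2058-11-09 to 2058-11-01.
1 day remains in March 2058 after the 30th (31 − 30).
Full months from April 2058 through October 2058 contribute their day counts.
Then 1 day into November 2058.
Total: 1 + 30 + 31 + 30 + 31 + 31 + 30 + 31 + 1 = 216.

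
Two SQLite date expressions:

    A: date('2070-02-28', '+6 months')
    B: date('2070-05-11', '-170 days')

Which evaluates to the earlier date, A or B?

A = 2070-08-28.
B = 2069-11-22.
B is earlier.

B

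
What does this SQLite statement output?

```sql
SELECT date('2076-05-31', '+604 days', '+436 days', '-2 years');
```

2077-04-06

Applying '+604 days' to 2076-05-31: counting 604 days forward gives 2078-01-25.
Applying '+436 days' to 2078-01-25: counting 436 days forward gives 2079-04-06.
Adding -2 years to 2079-04-06 gives 2077-04-06.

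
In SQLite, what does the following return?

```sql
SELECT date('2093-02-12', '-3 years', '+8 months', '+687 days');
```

2092-08-29

Adding -3 years to 2093-02-12 gives 2090-02-12.
Adding +8 months to 2090-02-12 gives 2090-10-12.
Applying '+687 days' to 2090-10-12: counting 687 days forward gives 2092-08-29.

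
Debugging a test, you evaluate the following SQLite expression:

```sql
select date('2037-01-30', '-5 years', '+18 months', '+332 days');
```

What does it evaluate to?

Adding -5 years to 2037-01-30 gives 2032-01-30.
Adding +18 months to 2032-01-30 gives 2033-07-30.
Applying '+332 days' to 2033-07-30: counting 332 days forward gives 2034-06-27.

2034-06-27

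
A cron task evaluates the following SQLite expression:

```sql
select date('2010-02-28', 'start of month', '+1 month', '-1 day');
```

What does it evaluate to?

`start of month` rewinds 2010-02-28 to 2010-02-01.
Adding +1 month to 2010-02-01 gives 2010-03-01.
Going back 1 day from 2010-03-01 reaches 2010-02-28 (last day of February, 28 days).

2010-02-28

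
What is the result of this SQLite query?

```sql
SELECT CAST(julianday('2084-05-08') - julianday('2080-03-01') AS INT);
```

1529

30 days remain in March 2080 after the 1st (31 − 1).
Full months from April 2080 through April 2084 contribute their day counts.
Then 8 days into May 2084.
Total: 30 + 30 + 31 + 30 + 31 + 31 + 30 + 31 + 30 + 31 + 31 + 28 + 31 + 30 + 31 + 30 + 31 + 31 + 30 + 31 + 30 + 31 + 31 + 28 + 31 + 30 + 31 + 30 + 31 + 31 + 30 + 31 + 30 + 31 + 31 + 28 + 31 + 30 + 31 + 30 + 31 + 31 + 30 + 31 + 30 + 31 + 31 + 29 + 31 + 30 + 8 = 1529.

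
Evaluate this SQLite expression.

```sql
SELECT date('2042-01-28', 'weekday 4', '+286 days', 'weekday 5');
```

2042-11-14

`weekday 4` advances to the next Thursday; 2042-01-28 is a Tuesday, so it moves forward to 2042-01-30.
Applying '+286 days' to 2042-01-30: counting 286 days forward gives 2042-11-12.
`weekday 5` advances to the next Friday; 2042-11-12 is a Wednesday, so it moves forward to 2042-11-14.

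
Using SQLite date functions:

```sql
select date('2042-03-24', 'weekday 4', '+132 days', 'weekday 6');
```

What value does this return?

`weekday 4` advances to the next Thursday; 2042-03-24 is a Monday, so it moves forward to 2042-03-27.
Applying '+132 days' to 2042-03-27: counting 132 days forward gives 2042-08-06.
`weekday 6` advances to the next Saturday; 2042-08-06 is a Wednesday, so it moves forward to 2042-08-09.

2042-08-09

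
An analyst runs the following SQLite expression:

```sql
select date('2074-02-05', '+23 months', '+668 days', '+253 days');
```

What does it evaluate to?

Adding +23 months to 2074-02-05 gives 2076-01-05.
Applying '+668 days' to 2076-01-05: counting 668 days forward gives 2077-11-03.
Applying '+253 days' to 2077-11-03: counting 253 days forward gives 2078-07-14.

2078-07-14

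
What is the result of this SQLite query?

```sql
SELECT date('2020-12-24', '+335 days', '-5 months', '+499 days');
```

2022-11-05

Applying '+335 days' to 2020-12-24: counting 335 days forward gives 2021-11-24.
Adding -5 months to 2021-11-24 gives 2021-06-24.
Applying '+499 days' to 2021-06-24: counting 499 days forward gives 2022-11-05.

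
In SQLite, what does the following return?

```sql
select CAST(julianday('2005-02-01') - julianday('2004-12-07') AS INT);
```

24 days remain in December 2004 after the 7th (31 − 7).
January 2005: 31 days.
Then 1 day into February 2005.
Total: 24 + 31 + 1 = 56.

56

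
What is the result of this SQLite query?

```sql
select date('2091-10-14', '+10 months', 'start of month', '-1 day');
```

2092-07-31

Adding +10 months to 2091-10-14 gives 2092-08-14.
`start of month` rewinds 2092-08-14 to 2092-08-01.
Going back 1 day from 2092-08-01 reaches 2092-07-31 (last day of July, 31 days).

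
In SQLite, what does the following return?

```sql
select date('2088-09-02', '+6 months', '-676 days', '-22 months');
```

Adding +6 months to 2088-09-02 gives 2089-03-02.
Applying '-676 days' to 2089-03-02: counting 676 days back gives 2087-04-26.
Adding -22 months to 2087-04-26 gives 2085-06-26.

2085-06-26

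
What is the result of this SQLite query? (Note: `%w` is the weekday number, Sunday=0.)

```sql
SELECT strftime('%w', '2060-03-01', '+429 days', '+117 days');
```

First apply '+429 days', '+117 days': 2060-03-01 → 2061-08-29.
2061-08-29 is a Monday; with Sunday=0 that is 1.

1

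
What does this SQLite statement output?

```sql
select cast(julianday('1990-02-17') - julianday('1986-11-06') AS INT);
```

24 days remain in November 1986 after the 6th (30 − 6).
Full months from December 1986 through January 1990 contribute their day counts.
Then 17 days into February 1990.
Total: 24 + 31 + 31 + 28 + 31 + 30 + 31 + 30 + 31 + 31 + 30 + 31 + 30 + 31 + 31 + 29 + 31 + 30 + 31 + 30 + 31 + 31 + 30 + 31 + 30 + 31 + 31 + 28 + 31 + 30 + 31 + 30 + 31 + 31 + 30 + 31 + 30 + 31 + 31 + 17 = 1199.

1199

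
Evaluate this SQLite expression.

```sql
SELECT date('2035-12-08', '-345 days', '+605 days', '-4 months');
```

2036-04-24

Applying '-345 days' to 2035-12-08: counting 345 days back gives 2034-12-28.
Applying '+605 days' to 2034-12-28: counting 605 days forward gives 2036-08-24.
Adding -4 months to 2036-08-24 gives 2036-04-24.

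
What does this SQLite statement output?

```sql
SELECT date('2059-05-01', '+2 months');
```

2059-07-01

Adding +2 months to 2059-05-01 gives 2059-07-01.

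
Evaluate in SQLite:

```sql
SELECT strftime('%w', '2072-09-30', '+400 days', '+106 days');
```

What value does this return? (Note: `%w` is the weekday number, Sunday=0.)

0

First apply '+400 days', '+106 days': 2072-09-30 → 2074-02-18.
2074-02-18 is a Sunday; with Sunday=0 that is 0.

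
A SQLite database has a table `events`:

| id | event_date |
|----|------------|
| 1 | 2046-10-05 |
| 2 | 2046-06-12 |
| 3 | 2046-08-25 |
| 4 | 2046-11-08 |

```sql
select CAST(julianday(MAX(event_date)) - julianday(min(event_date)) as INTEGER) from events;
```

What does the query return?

MIN = 2046-06-12, MAX = 2046-11-08.
18 days remain in June 2046 after the 12th (30 − 12).
July 2046: 31 days.
August 2046: 31 days.
September 2046: 30 days.
October 2046: 31 days.
Then 8 days into November 2046.
Total: 18 + 31 + 31 + 30 + 31 + 8 = 149.

149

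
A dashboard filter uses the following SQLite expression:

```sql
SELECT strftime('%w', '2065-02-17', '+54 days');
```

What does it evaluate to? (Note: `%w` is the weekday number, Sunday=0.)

First apply '+54 days': 2065-02-17 → 2065-04-12.
2065-04-12 is a Sunday; with Sunday=0 that is 0.

0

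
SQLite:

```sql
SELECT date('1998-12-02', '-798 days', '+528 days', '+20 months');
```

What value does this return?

Applying '-798 days' to 1998-12-02: counting 798 days back gives 1996-09-25.
Applying '+528 days' to 1996-09-25: counting 528 days forward gives 1998-03-07.
Adding +20 months to 1998-03-07 gives 1999-11-07.

1999-11-07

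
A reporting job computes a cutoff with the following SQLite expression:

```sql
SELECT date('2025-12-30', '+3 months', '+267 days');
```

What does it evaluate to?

Adding +3 months to 2025-12-30 gives 2026-03-30.
Applying '+267 days' to 2026-03-30: counting 267 days forward gives 2026-12-22.

2026-12-22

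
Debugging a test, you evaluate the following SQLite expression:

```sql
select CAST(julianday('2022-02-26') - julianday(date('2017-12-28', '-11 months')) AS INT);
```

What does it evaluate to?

Adding -11 months to 2017-12-28 gives 2017-01-28.
3 days remain in January 2017 after the 28th (31 − 28).
Full months from February 2017 through January 2022 contribute their day counts.
Then 26 days into February 2022.
Total: 3 + 28 + 31 + 30 + 31 + 30 + 31 + 31 + 30 + 31 + 30 + 31 + 31 + 28 + 31 + 30 + 31 + 30 + 31 + 31 + 30 + 31 + 30 + 31 + 31 + 28 + 31 + 30 + 31 + 30 + 31 + 31 + 30 + 31 + 30 + 31 + 31 + 29 + 31 + 30 + 31 + 30 + 31 + 31 + 30 + 31 + 30 + 31 + 31 + 28 + 31 + 30 + 31 + 30 + 31 + 31 + 30 + 31 + 30 + 31 + 31 + 26 = 1855.

1855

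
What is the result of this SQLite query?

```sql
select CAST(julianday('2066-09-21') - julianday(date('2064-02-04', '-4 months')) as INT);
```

1083

Adding -4 months to 2064-02-04 gives 2063-10-04.
27 days remain in October 2063 after the 4th (31 − 4).
Full months from November 2063 through August 2066 contribute their day counts.
Then 21 days into September 2066.
Total: 27 + 30 + 31 + 31 + 29 + 31 + 30 + 31 + 30 + 31 + 31 + 30 + 31 + 30 + 31 + 31 + 28 + 31 + 30 + 31 + 30 + 31 + 31 + 30 + 31 + 30 + 31 + 31 + 28 + 31 + 30 + 31 + 30 + 31 + 31 + 21 = 1083.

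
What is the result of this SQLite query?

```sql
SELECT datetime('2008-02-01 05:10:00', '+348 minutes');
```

2008-02-01 10:58:00

348 minutes = 5h 48m; +348 minutes from 2008-02-01 05:10:00 is 2008-02-01 10:58:00.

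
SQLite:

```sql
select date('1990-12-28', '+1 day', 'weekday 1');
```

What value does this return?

1990-12-31

Advancing 1 more day within December lands on 1990-12-29.
`weekday 1` advances to the next Monday; 1990-12-29 is a Saturday, so it moves forward to 1990-12-31.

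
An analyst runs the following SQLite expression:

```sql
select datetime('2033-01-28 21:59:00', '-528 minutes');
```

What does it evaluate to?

528 minutes = 8h 48m; -528 minutes from 2033-01-28 21:59:00 is 2033-01-28 13:11:00.

2033-01-28 13:11:00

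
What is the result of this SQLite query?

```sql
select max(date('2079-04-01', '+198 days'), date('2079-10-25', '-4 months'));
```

2079-10-16

date('2079-04-01', '+198 days') → 2079-10-16.
date('2079-10-25', '-4 months') → 2079-06-25.
Later of the two is 2079-10-16.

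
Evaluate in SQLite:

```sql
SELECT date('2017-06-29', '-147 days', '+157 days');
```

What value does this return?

2017-07-09

Applying '-147 days' to 2017-06-29: counting 147 days back gives 2017-02-02.
Applying '+157 days' to 2017-02-02: counting 157 days forward gives 2017-07-09.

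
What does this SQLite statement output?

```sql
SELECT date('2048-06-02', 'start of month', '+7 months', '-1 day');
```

2048-12-31

`start of month` rewinds 2048-06-02 to 2048-06-01.
Adding +7 months to 2048-06-01 gives 2049-01-01.
Going back 1 day from 2049-01-01 reaches 2048-12-31 (last day of December, 31 days).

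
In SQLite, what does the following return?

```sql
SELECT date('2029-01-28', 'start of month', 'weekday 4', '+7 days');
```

`start of month` rewinds 2029-01-28 to 2029-01-01.
`weekday 4` advances to the next Thursday; 2029-01-01 is a Monday, so it moves forward to 2029-01-04.
Advancing 7 more days within January lands on 2029-01-11.

2029-01-11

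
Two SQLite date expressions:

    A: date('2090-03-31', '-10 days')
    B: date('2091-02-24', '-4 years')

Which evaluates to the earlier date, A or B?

A = 2090-03-21.
B = 2087-02-24.
B is earlier.

B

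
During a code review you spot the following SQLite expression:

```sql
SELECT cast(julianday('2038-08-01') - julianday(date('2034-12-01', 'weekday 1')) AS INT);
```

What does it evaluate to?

`weekday 1` advances to the next Monday; 2034-12-01 is a Friday, so it moves forward to 2034-12-04.
27 days remain in December 2034 after the 4th (31 − 4).
Full months from January 2035 through July 2038 contribute their day counts.
Then 1 day into August 2038.
Total: 27 + 31 + 28 + 31 + 30 + 31 + 30 + 31 + 31 + 30 + 31 + 30 + 31 + 31 + 29 + 31 + 30 + 31 + 30 + 31 + 31 + 30 + 31 + 30 + 31 + 31 + 28 + 31 + 30 + 31 + 30 + 31 + 31 + 30 + 31 + 30 + 31 + 31 + 28 + 31 + 30 + 31 + 30 + 31 + 1 = 1336.

1336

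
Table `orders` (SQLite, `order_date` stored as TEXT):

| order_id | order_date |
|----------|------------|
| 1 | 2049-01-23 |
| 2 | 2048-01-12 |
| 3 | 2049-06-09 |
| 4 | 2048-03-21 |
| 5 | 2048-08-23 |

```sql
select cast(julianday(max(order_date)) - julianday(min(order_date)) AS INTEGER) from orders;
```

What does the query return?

MIN = 2048-01-12, MAX = 2049-06-09.
19 days remain in January 2048 after the 12th (31 − 12).
Full months from February 2048 through May 2049 contribute their day counts.
Then 9 days into June 2049.
Total: 19 + 29 + 31 + 30 + 31 + 30 + 31 + 31 + 30 + 31 + 30 + 31 + 31 + 28 + 31 + 30 + 31 + 9 = 514.

514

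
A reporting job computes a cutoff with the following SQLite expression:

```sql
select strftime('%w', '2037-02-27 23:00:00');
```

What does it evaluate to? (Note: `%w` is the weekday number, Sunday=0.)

5

2037-02-27 is a Friday; with Sunday=0 that is 5.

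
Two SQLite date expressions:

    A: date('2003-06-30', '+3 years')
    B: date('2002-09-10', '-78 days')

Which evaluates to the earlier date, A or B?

A = 2006-06-30.
B = 2002-06-24.
B is earlier.

B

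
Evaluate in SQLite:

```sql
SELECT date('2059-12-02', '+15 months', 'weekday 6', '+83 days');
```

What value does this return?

2061-05-27

Adding +15 months to 2059-12-02 gives 2061-03-02.
`weekday 6` advances to the next Saturday; 2061-03-02 is a Wednesday, so it moves forward to 2061-03-05.
Applying '+83 days' to 2061-03-05: counting 83 days forward gives 2061-05-27.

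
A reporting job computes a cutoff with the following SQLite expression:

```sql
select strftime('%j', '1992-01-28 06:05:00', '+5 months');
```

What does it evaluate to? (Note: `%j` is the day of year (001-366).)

First apply '+5 months': 1992-01-28 06:05:00 → 1992-06-28 06:05:00.
Day-of-year for 1992-06-28: days since 1992-01-01 inclusive = 180, zero-padded to 180.

180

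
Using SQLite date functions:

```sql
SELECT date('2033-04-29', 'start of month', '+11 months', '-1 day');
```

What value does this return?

2034-02-28

`start of month` rewinds 2033-04-29 to 2033-04-01.
Adding +11 months to 2033-04-01 gives 2034-03-01.
Going back 1 day from 2034-03-01 reaches 2034-02-28 (last day of February, 28 days).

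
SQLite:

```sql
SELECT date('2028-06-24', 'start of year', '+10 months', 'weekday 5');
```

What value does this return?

2028-11-03

`start of year` rewinds 2028-06-24 to 2028-01-01.
Adding +10 months to 2028-01-01 gives 2028-11-01.
`weekday 5` advances to the next Friday; 2028-11-01 is a Wednesday, so it moves forward to 2028-11-03.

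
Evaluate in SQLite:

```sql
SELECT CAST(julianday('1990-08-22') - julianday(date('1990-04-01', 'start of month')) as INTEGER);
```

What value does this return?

143

`start of month` rewinds 1990-04-01 to 1990-04-01.
29 days remain in April 1990 after the 1st (30 − 1).
May 1990: 31 days.
June 1990: 30 days.
July 1990: 31 days.
Then 22 days into August 1990.
Total: 29 + 31 + 30 + 31 + 22 = 143.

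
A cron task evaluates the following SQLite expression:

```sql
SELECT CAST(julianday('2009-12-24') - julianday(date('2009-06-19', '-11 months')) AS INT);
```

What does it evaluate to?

Adding -11 months to 2009-06-19 gives 2008-07-19.
12 days remain in July 2008 after the 19th (31 − 19).
Full months from August 2008 through November 2009 contribute their day counts.
Then 24 days into December 2009.
Total: 12 + 31 + 30 + 31 + 30 + 31 + 31 + 28 + 31 + 30 + 31 + 30 + 31 + 31 + 30 + 31 + 30 + 24 = 523.

523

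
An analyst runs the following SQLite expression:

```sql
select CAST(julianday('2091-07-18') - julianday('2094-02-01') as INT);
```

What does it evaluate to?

13 days remain in July 2091 after the 18th (31 − 18).
Full months from August 2091 through January 2094 contribute their day counts.
Then 1 day into February 2094.
Total: 13 + 31 + 30 + 31 + 30 + 31 + 31 + 29 + 31 + 30 + 31 + 30 + 31 + 31 + 30 + 31 + 30 + 31 + 31 + 28 + 31 + 30 + 31 + 30 + 31 + 31 + 30 + 31 + 30 + 31 + 31 + 1 = 929.
The subtraction is earlier − later, so the result is −929 → -929.

-929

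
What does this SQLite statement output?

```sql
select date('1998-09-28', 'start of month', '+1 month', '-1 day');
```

`start of month` rewinds 1998-09-28 to 1998-09-01.
Adding +1 month to 1998-09-01 gives 1998-10-01.
Going back 1 day from 1998-10-01 reaches 1998-09-30 (last day of September, 30 days).

1998-09-30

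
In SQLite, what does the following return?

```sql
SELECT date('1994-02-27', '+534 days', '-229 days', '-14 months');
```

Applying '+534 days' to 1994-02-27: counting 534 days forward gives 1995-08-15.
Applying '-229 days' to 1995-08-15: counting 229 days back gives 1994-12-29.
Adding -14 months to 1994-12-29 gives 1993-10-29.

1993-10-29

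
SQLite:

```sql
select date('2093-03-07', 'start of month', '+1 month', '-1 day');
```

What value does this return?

`start of month` rewinds 2093-03-07 to 2093-03-01.
Adding +1 month to 2093-03-01 gives 2093-04-01.
Going back 1 day from 2093-04-01 reaches 2093-03-31 (last day of March, 31 days).

2093-03-31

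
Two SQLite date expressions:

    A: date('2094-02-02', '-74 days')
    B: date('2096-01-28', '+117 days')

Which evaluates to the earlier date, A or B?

A = 2093-11-20.
B = 2096-05-24.
A is earlier.

A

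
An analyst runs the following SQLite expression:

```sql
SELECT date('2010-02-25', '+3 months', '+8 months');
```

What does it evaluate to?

Adding +3 months to 2010-02-25 gives 2010-05-25.
Adding +8 months to 2010-05-25 gives 2011-01-25.

2011-01-25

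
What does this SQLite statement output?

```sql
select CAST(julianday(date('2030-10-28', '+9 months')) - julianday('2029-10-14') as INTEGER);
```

652

Adding +9 months to 2030-10-28 gives 2031-07-28.
17 days remain in October 2029 after the 14th (31 − 14).
Full months from November 2029 through June 2031 contribute their day counts.
Then 28 days into July 2031.
Total: 17 + 30 + 31 + 31 + 28 + 31 + 30 + 31 + 30 + 31 + 31 + 30 + 31 + 30 + 31 + 31 + 28 + 31 + 30 + 31 + 30 + 28 = 652.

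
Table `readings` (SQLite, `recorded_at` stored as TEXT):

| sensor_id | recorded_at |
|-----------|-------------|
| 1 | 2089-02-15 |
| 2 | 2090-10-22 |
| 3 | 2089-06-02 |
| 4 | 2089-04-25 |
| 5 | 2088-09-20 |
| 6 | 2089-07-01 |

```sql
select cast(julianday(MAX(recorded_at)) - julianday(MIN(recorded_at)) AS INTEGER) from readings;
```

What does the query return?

MIN = 2088-09-20, MAX = 2090-10-22.
10 days remain in September 2088 after the 20th (30 − 20).
Full months from October 2088 through September 2090 contribute their day counts.
Then 22 days into October 2090.
Total: 10 + 31 + 30 + 31 + 31 + 28 + 31 + 30 + 31 + 30 + 31 + 31 + 30 + 31 + 30 + 31 + 31 + 28 + 31 + 30 + 31 + 30 + 31 + 31 + 30 + 22 = 762.

762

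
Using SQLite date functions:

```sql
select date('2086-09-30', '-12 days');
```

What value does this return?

Going back 12 days within September lands on 2086-09-18.

2086-09-18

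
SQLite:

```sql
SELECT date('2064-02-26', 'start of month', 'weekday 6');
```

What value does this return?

`start of month` rewinds 2064-02-26 to 2064-02-01.
`weekday 6` advances to the next Saturday; 2064-02-01 is a Friday, so it moves forward to 2064-02-02.

2064-02-02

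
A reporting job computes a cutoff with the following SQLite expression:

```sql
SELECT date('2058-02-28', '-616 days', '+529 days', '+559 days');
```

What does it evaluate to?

Applying '-616 days' to 2058-02-28: counting 616 days back gives 2056-06-22.
Applying '+529 days' to 2056-06-22: counting 529 days forward gives 2057-12-03.
Applying '+559 days' to 2057-12-03: counting 559 days forward gives 2059-06-15.

2059-06-15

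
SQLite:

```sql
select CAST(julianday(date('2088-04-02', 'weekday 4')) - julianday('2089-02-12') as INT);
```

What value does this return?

-310

`weekday 4` advances to the next Thursday; 2088-04-02 is a Friday, so it moves forward to 2088-04-08.
22 days remain in April 2088 after the 8th (30 − 8).
Full months from May 2088 through January 2089 contribute their day counts.
Then 12 days into February 2089.
Total: 22 + 31 + 30 + 31 + 31 + 30 + 31 + 30 + 31 + 31 + 12 = 310.
The subtraction is earlier − later, so the result is −310 → -310.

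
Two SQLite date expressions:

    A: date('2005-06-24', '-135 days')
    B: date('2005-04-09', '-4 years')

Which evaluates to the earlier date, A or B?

A = 2005-02-09.
B = 2001-04-09.
B is earlier.

B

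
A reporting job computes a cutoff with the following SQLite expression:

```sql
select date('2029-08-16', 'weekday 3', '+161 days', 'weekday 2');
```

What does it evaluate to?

`weekday 3` advances to the next Wednesday; 2029-08-16 is a Thursday, so it moves forward to 2029-08-22.
Applying '+161 days' to 2029-08-22: counting 161 days forward gives 2030-01-30.
`weekday 2` advances to the next Tuesday; 2030-01-30 is a Wednesday, so it moves forward to 2030-02-05.

2030-02-05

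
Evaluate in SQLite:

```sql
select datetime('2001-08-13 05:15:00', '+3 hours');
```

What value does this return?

+3 hours from 2001-08-13 05:15:00 is 2001-08-13 08:15:00.

2001-08-13 08:15:00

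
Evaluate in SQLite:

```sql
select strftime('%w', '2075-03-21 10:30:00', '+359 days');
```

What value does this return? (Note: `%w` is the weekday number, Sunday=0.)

6

First apply '+359 days': 2075-03-21 10:30:00 → 2076-03-14 10:30:00.
2076-03-14 is a Saturday; with Sunday=0 that is 6.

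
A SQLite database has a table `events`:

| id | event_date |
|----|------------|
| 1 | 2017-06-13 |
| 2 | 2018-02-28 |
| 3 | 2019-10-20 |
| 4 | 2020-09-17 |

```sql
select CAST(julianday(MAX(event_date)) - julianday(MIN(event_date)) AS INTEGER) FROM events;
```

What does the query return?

1192

MIN = 2017-06-13, MAX = 2020-09-17.
17 days remain in June 2017 after the 13th (30 − 13).
Full months from July 2017 through August 2020 contribute their day counts.
Then 17 days into September 2020.
Total: 17 + 31 + 31 + 30 + 31 + 30 + 31 + 31 + 28 + 31 + 30 + 31 + 30 + 31 + 31 + 30 + 31 + 30 + 31 + 31 + 28 + 31 + 30 + 31 + 30 + 31 + 31 + 30 + 31 + 30 + 31 + 31 + 29 + 31 + 30 + 31 + 30 + 31 + 31 + 17 = 1192.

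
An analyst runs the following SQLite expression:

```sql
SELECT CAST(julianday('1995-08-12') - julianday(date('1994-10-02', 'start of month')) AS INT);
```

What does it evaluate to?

`start of month` rewinds 1994-10-02 to 1994-10-01.
30 days remain in October 1994 after the 1st (31 − 1).
Full months from November 1994 through July 1995 contribute their day counts.
Then 12 days into August 1995.
Total: 30 + 30 + 31 + 31 + 28 + 31 + 30 + 31 + 30 + 31 + 12 = 315.

315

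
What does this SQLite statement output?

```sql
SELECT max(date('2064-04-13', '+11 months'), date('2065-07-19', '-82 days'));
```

2065-04-28

date('2064-04-13', '+11 months') → 2065-03-13.
date('2065-07-19', '-82 days') → 2065-04-28.
Later of the two is 2065-04-28.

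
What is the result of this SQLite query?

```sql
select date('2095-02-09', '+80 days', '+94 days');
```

2095-08-02

Applying '+80 days' to 2095-02-09: counting 80 days forward gives 2095-04-30.
Applying '+94 days' to 2095-04-30: counting 94 days forward gives 2095-08-02.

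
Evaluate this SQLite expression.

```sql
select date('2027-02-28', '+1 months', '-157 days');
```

2026-10-22

Adding +1 month to 2027-02-28 gives 2027-03-28.
Applying '-157 days' to 2027-03-28: counting 157 days back gives 2026-10-22.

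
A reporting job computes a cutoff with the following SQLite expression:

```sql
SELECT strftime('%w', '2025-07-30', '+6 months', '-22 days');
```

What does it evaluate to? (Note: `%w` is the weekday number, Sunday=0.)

4

First apply '+6 months', '-22 days': 2025-07-30 → 2026-01-08.
2026-01-08 is a Thursday; with Sunday=0 that is 4.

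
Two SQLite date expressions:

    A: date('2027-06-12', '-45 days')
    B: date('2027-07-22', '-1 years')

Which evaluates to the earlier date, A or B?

B

A = 2027-04-28.
B = 2026-07-22.
B is earlier.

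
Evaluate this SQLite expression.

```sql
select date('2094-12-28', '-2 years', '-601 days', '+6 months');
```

Adding -2 years to 2094-12-28 gives 2092-12-28.
Applying '-601 days' to 2092-12-28: counting 601 days back gives 2091-05-07.
Adding +6 months to 2091-05-07 gives 2091-11-07.

2091-11-07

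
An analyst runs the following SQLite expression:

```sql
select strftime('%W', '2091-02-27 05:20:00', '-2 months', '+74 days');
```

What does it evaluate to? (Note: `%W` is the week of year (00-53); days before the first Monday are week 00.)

First apply '-2 months', '+74 days': 2091-02-27 05:20:00 → 2091-03-11 05:20:00.
2091-03-11 is a Sunday. SQLite's %W counts Mondays since the year started; the result is 10.

10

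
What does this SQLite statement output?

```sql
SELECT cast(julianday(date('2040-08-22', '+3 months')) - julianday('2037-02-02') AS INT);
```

1389

Adding +3 months to 2040-08-22 gives 2040-11-22.
26 days remain in February 2037 after the 2nd (28 − 2).
Full months from March 2037 through October 2040 contribute their day counts.
Then 22 days into November 2040.
Total: 26 + 31 + 30 + 31 + 30 + 31 + 31 + 30 + 31 + 30 + 31 + 31 + 28 + 31 + 30 + 31 + 30 + 31 + 31 + 30 + 31 + 30 + 31 + 31 + 28 + 31 + 30 + 31 + 30 + 31 + 31 + 30 + 31 + 30 + 31 + 31 + 29 + 31 + 30 + 31 + 30 + 31 + 31 + 30 + 31 + 22 = 1389.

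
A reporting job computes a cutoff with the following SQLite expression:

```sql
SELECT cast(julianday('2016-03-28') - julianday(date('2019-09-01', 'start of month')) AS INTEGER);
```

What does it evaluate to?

`start of month` rewinds 2019-09-01 to 2019-09-01.
3 days remain in March 2016 after the 28th (31 − 28).
Full months from April 2016 through August 2019 contribute their day counts.
Then 1 day into September 2019.
Total: 3 + 30 + 31 + 30 + 31 + 31 + 30 + 31 + 30 + 31 + 31 + 28 + 31 + 30 + 31 + 30 + 31 + 31 + 30 + 31 + 30 + 31 + 31 + 28 + 31 + 30 + 31 + 30 + 31 + 31 + 30 + 31 + 30 + 31 + 31 + 28 + 31 + 30 + 31 + 30 + 31 + 31 + 1 = 1252.
The subtraction is earlier − later, so the result is −1252 → -1252.

-1252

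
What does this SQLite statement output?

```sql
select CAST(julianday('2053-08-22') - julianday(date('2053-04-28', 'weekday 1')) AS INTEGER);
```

116

`weekday 1` advances to the next Monday; 2053-04-28 is already a Monday, so it stays at 2053-04-28.
2 days remain in April 2053 after the 28th (30 − 28).
May 2053: 31 days.
June 2053: 30 days.
July 2053: 31 days.
Then 22 days into August 2053.
Total: 2 + 31 + 30 + 31 + 22 = 116.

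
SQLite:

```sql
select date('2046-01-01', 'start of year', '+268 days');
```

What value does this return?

2046-09-26

`start of year` rewinds 2046-01-01 to 2046-01-01.
Applying '+268 days' to 2046-01-01: counting 268 days forward gives 2046-09-26.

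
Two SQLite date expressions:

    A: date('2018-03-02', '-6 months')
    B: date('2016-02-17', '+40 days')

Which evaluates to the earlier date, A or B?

B

A = 2017-09-02.
B = 2016-03-28.
B is earlier.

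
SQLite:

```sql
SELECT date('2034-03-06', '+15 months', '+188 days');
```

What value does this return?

2035-12-11

Adding +15 months to 2034-03-06 gives 2035-06-06.
Applying '+188 days' to 2035-06-06: counting 188 days forward gives 2035-12-11.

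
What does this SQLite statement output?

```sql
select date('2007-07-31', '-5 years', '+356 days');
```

2003-07-22

Adding -5 years to 2007-07-31 gives 2002-07-31.
Applying '+356 days' to 2002-07-31: counting 356 days forward gives 2003-07-22.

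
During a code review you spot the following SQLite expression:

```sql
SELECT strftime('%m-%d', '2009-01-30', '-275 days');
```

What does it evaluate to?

First apply '-275 days': 2009-01-30 → 2008-04-30.
`%m-%d` extracts the month-day: 04-30.

04-30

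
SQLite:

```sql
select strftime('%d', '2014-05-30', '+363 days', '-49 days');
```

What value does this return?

First apply '+363 days', '-49 days': 2014-05-30 → 2015-04-09.
`%d` extracts the 2-digit day of month: 09.

09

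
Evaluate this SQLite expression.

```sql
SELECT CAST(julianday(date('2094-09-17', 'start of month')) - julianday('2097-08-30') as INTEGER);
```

-1094

`start of month` rewinds 2094-09-17 to 2094-09-01.
29 days remain in September 2094 after the 1st (30 − 1).
Full months from October 2094 through July 2097 contribute their day counts.
Then 30 days into August 2097.
Total: 29 + 31 + 30 + 31 + 31 + 28 + 31 + 30 + 31 + 30 + 31 + 31 + 30 + 31 + 30 + 31 + 31 + 29 + 31 + 30 + 31 + 30 + 31 + 31 + 30 + 31 + 30 + 31 + 31 + 28 + 31 + 30 + 31 + 30 + 31 + 30 = 1094.
The subtraction is earlier − later, so the result is −1094 → -1094.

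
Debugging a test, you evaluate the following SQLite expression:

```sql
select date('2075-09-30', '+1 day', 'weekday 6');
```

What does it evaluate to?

September 2075 has 30 days; 0 remain after the 30th, so 1 days reach 2075-10-01.
`weekday 6` advances to the next Saturday; 2075-10-01 is a Tuesday, so it moves forward to 2075-10-05.

2075-10-05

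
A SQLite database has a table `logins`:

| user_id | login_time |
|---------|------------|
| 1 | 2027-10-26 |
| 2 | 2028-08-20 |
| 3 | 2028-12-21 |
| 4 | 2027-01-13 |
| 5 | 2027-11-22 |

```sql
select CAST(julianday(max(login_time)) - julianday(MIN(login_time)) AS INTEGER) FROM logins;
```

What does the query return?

708

MIN = 2027-01-13, MAX = 2028-12-21.
18 days remain in January 2027 after the 13th (31 − 13).
Full months from February 2027 through November 2028 contribute their day counts.
Then 21 days into December 2028.
Total: 18 + 28 + 31 + 30 + 31 + 30 + 31 + 31 + 30 + 31 + 30 + 31 + 31 + 29 + 31 + 30 + 31 + 30 + 31 + 31 + 30 + 31 + 30 + 21 = 708.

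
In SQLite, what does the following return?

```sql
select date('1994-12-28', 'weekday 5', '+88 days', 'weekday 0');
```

`weekday 5` advances to the next Friday; 1994-12-28 is a Wednesday, so it moves forward to 1994-12-30.
Applying '+88 days' to 1994-12-30: counting 88 days forward gives 1995-03-28.
`weekday 0` advances to the next Sunday; 1995-03-28 is a Tuesday, so it moves forward to 1995-04-02.

1995-04-02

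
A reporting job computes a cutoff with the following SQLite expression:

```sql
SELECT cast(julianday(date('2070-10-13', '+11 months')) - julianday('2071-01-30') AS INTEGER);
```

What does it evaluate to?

Adding +11 months to 2070-10-13 gives 2071-09-13.
1 day remains in January 2071 after the 30th (31 − 30).
Full months from February 2071 through August 2071 contribute their day counts.
Then 13 days into September 2071.
Total: 1 + 28 + 31 + 30 + 31 + 30 + 31 + 31 + 13 = 226.

226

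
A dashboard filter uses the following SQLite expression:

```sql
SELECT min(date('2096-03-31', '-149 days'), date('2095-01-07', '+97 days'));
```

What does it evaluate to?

2095-04-14

date('2096-03-31', '-149 days') → 2095-11-03.
date('2095-01-07', '+97 days') → 2095-04-14.
Earlier of the two is 2095-04-14.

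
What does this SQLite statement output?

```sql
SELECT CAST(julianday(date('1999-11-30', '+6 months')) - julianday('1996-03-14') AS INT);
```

Adding +6 months to 1999-11-30 gives 2000-05-30.
17 days remain in March 1996 after the 14th (31 − 14).
Full months from April 1996 through April 2000 contribute their day counts.
Then 30 days into May 2000.
Total: 17 + 30 + 31 + 30 + 31 + 31 + 30 + 31 + 30 + 31 + 31 + 28 + 31 + 30 + 31 + 30 + 31 + 31 + 30 + 31 + 30 + 31 + 31 + 28 + 31 + 30 + 31 + 30 + 31 + 31 + 30 + 31 + 30 + 31 + 31 + 28 + 31 + 30 + 31 + 30 + 31 + 31 + 30 + 31 + 30 + 31 + 31 + 29 + 31 + 30 + 30 = 1538.

1538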